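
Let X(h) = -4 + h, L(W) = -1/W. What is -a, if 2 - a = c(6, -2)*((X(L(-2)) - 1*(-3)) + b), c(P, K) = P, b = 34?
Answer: 199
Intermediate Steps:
a = -199 (a = 2 - 6*(((-4 - 1/(-2)) - 1*(-3)) + 34) = 2 - 6*(((-4 - 1*(-½)) + 3) + 34) = 2 - 6*(((-4 + ½) + 3) + 34) = 2 - 6*((-7/2 + 3) + 34) = 2 - 6*(-½ + 34) = 2 - 6*67/2 = 2 - 1*201 = 2 - 201 = -199)
-a = -1*(-199) = 199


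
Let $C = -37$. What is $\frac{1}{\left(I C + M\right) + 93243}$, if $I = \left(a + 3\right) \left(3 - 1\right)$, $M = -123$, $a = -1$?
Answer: $\frac{1}{92972} \approx 1.0756 \cdot 10^{-5}$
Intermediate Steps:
$I = 4$ ($I = \left(-1 + 3\right) \left(3 - 1\right) = 2 \left(3 - 1\right) = 2 \cdot 2 = 4$)
$\frac{1}{\left(I C + M\right) + 93243} = \frac{1}{\left(4 \left(-37\right) - 123\right) + 93243} = \frac{1}{\left(-148 - 123\right) + 93243} = \frac{1}{-271 + 93243} = \frac{1}{92972}$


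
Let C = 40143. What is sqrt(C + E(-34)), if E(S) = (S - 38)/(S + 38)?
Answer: 5*sqrt(1605) ≈ 200.31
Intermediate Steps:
E(S) = (-38 + S)/(38 + S)
sqrt(C + E(-34)) = sqrt(40143 + (-38 - 34)/(38 - 34)) = sqrt(40143 - 72/4) = sqrt(40143 + (1/4)*(-72)) = sqrt(40143 - 18) = sqrt(40125) = 5*sqrt(1605)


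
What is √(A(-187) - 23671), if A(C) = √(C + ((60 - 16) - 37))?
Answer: √(-23671 + 6*I*√5) ≈ 0.0436 + 153.85*I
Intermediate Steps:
A(C) = √(7 + C) (A(C) = √(C + (44 - 37)) = √(C + 7) = √(7 + C))
√(A(-187) - 23671) = √(√(7 - 187) - 23671) = √(√(-180) - 23671) = √(6*I*√5 - 23671) = √(-23671 + 6*I*√5)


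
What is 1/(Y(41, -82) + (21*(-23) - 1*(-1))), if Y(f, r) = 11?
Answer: -1/471 ≈ -0.0021231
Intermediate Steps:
1/(Y(41, -82) + (21*(-23) - 1*(-1))) = 1/(11 + (21*(-23) - 1*(-1))) = 1/(11 + (-483 + 1)) = 1/(11 - 482) = 1/(-471) = -1/471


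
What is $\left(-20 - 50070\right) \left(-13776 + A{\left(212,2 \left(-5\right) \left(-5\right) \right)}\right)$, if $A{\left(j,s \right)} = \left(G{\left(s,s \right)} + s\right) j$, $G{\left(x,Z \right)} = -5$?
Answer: $212181240$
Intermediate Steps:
$A{\left(j,s \right)} = j \left(-5 + s\right)$ ($A{\left(j,s \right)} = \left(-5 + s\right) j = j \left(-5 + s\right)$)
$\left(-20 - 50070\right) \left(-13776 + A{\left(212,2 \left(-5\right) \left(-5\right) \right)}\right) = \left(-20 - 50070\right) \left(-13776 + 212 \left(-5 + 2 \left(-5\right) \left(-5\right)\right)\right) = - 50090 \left(-13776 + 212 \left(-5 - -50\right)\right) = - 50090 \left(-13776 + 212 \left(-5 + 50\right)\right) = - 50090 \left(-13776 + 212 \cdot 45\right) = - 50090 \left(-13776 + 9540\right) = \left(-50090\right) \left(-4236\right) = 212181240$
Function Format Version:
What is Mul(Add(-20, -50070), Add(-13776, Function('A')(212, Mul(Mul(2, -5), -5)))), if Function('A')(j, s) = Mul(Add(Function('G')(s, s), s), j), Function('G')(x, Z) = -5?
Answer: 212181240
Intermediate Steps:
Function('A')(j, s) = Mul(j, Add(-5, s)) (Function('A')(j, s) = Mul(Add(-5, s), j) = Mul(j, Add(-5, s)))
Mul(Add(-20, -50070), Add(-13776, Function('A')(212, Mul(Mul(2, -5), -5)))) = Mul(Add(-20, -50070), Add(-13776, Mul(212, Add(-5, Mul(Mul(2, -5), -5))))) = Mul(-50090, Add(-13776, Mul(212, Add(-5, Mul(-10, -5))))) = Mul(-50090, Add(-13776, Mul(212, Add(-5, 50)))) = Mul(-50090, Add(-13776, Mul(212, 45))) = Mul(-50090, Add(-13776, 9540)) = Mul(-50090, -4236) = 212181240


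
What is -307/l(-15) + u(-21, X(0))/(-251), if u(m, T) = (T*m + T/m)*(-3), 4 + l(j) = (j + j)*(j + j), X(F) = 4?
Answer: -303361/224896 ≈ -1.3489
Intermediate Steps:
l(j) = -4 + 4*j² (l(j) = -4 + (j + j)*(j + j) = -4 + (2*j)*(2*j) = -4 + 4*j²)
u(m, T) = -3*T*m - 3*T/m
-307/l(-15) + u(-21, X(0))/(-251) = -307/(-4 + 4*(-15)²) - 3*4*(1 + (-21)²)/(-21)/(-251) = -307/(-4 + 4*225) - 3*4*(-1/21)*(1 + 441)*(-1/251) = -307/(-4 + 900) - 3*4*(-1/21)*442*(-1/251) = -307/896 + (1768/7)*(-1/251) = -307*1/896 - 1768/1757 = -307/896 - 1768/1757 = -303361/224896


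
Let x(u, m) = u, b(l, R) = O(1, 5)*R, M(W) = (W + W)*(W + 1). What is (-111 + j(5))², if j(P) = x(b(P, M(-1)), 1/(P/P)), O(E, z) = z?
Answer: 12321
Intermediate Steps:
M(W) = 2*W*(1 + W) (M(W) = (2*W)*(1 + W) = 2*W*(1 + W))
b(l, R) = 5*R
j(P) = 0 (j(P) = 5*(2*(-1)*(1 - 1)) = 5*(2*(-1)*0) = 5*0 = 0)
(-111 + j(5))² = (-111 + 0)² = (-111)² = 12321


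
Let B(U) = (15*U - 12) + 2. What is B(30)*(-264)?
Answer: -116160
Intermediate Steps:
B(U) = -10 + 15*U (B(U) = (-12 + 15*U) + 2 = -10 + 15*U)
B(30)*(-264) = (-10 + 15*30)*(-264) = (-10 + 450)*(-264) = 440*(-264) = -116160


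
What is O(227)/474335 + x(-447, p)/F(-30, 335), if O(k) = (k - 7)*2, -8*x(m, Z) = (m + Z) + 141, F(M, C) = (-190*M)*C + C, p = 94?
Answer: 341158911/362360633890 ≈ 0.00094149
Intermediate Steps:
F(M, C) = C - 190*C*M (F(M, C) = -190*C*M + C = C - 190*C*M)
x(m, Z) = -141/8 - Z/8 - m/8 (x(m, Z) = -((m + Z) + 141)/8 = -((Z + m) + 141)/8 = -(141 + Z + m)/8 = -141/8 - Z/8 - m/8)
O(k) = -14 + 2*k (O(k) = (-7 + k)*2 = -14 + 2*k)
O(227)/474335 + x(-447, p)/F(-30, 335) = (-14 + 2*227)/474335 + (-141/8 - ⅛*94 - ⅛*(-447))/((335*(1 - 190*(-30)))) = (-14 + 454)*(1/474335) + (-141/8 - 47/4 + 447/8)/((335*(1 + 5700))) = 440*(1/474335) + 53/(2*((335*5701))) = 88/94867 + (53/2)/1909835 = 88/94867 + (53/2)*(1/1909835) = 88/94867 + 53/3819670 = 341158911/362360633890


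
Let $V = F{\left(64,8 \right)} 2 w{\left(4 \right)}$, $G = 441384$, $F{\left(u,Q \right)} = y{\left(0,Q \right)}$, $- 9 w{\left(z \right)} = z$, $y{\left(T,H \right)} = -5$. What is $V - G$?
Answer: $- \frac{3972416}{9} \approx -4.4138 \cdot 10^{5}$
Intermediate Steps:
$w{\left(z \right)} = - \frac{z}{9}$
$F{\left(u,Q \right)} = -5$
$V = \frac{40}{9}$ ($V = - 5 \cdot 2 \left(\left(- \frac{1}{9}\right) 4\right) = - 5 \cdot 2 \left(- \frac{4}{9}\right) = \left(-5\right) \left(- \frac{8}{9}\right) = \frac{40}{9} \approx 4.4444$)
$V - G = \frac{40}{9} - 441384 = - \frac{3972416}{9}$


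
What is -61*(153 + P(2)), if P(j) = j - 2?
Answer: -9333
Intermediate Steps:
P(j) = -2 + j
-61*(153 + P(2)) = -61*(153 + (-2 + 2)) = -61*(153 + 0) = -61*153 = -9333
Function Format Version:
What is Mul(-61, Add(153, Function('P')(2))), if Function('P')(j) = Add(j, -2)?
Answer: -9333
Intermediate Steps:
Function('P')(j) = Add(-2, j)
Mul(-61, Add(153, Function('P')(2))) = Mul(-61, Add(153, Add(-2, 2))) = Mul(-61, Add(153, 0)) = Mul(-61, 153) = -9333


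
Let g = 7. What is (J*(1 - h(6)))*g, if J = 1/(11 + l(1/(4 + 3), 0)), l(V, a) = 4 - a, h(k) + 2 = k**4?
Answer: -3017/5 ≈ -603.40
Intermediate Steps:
h(k) = -2 + k**4
J = 1/15 (J = 1/(11 + (4 - 1*0)) = 1/(11 + (4 + 0)) = 1/(11 + 4) = 1/15 ≈ 0.066667)
(J*(1 - h(6)))*g = ((1 - (-2 + 6**4))/15)*7 = ((1 - (-2 + 1296))/15)*7 = ((1 - 1*1294)/15)*7 = ((1 - 1294)/15)*7 = ((1/15)*(-1293))*7 = -431/5*7 = -3017/5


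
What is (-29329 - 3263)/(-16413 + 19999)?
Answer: -16296/1793 ≈ -9.0887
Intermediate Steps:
(-29329 - 3263)/(-16413 + 19999) = -32592/3586 = -32592*1/3586 = -16296/1793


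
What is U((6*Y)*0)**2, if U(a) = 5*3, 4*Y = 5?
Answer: 225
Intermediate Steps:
Y = 5/4 (Y = (1/4)*5 = 5/4 ≈ 1.2500)
U(a) = 15
U((6*Y)*0)**2 = 15**2 = 225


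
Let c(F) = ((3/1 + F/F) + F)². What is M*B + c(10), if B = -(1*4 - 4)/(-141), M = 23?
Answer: 196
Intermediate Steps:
c(F) = (4 + F)² (c(F) = ((3*1 + 1) + F)² = ((3 + 1) + F)² = (4 + F)²)
B = 0 (B = -(4 - 4)*(-1/141) = -1*0*(-1/141) = 0*(-1/141) = 0)
M*B + c(10) = 23*0 + (4 + 10)² = 0 + 14² = 0 + 196 = 196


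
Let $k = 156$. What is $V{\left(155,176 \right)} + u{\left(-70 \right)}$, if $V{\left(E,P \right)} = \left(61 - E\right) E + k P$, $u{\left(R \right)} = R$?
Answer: $12816$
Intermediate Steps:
$V{\left(E,P \right)} = 156 P + E \left(61 - E\right)$ ($V{\left(E,P \right)} = \left(61 - E\right) E + 156 P = E \left(61 - E\right) + 156 P = 156 P + E \left(61 - E\right)$)
$V{\left(155,176 \right)} + u{\left(-70 \right)} = \left(- 155^{2} + 61 \cdot 155 + 156 \cdot 176\right) - 70 = \left(\left(-1\right) 24025 + 9455 + 27456\right) - 70 = \left(-24025 + 9455 + 27456\right) - 70 = 12886 - 70 = 12816$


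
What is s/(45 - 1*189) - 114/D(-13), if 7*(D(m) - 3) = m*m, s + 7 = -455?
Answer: -119/120 ≈ -0.99167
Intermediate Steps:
s = -462 (s = -7 - 455 = -462)
D(m) = 3 + m**2/7 (D(m) = 3 + (m*m)/7 = 3 + m**2/7)
s/(45 - 1*189) - 114/D(-13) = -462/(45 - 1*189) - 114/(3 + (1/7)*(-13)**2) = -462/(45 - 189) - 114/(3 + (1/7)*169) = -462/(-144) - 114/(3 + 169/7) = -462*(-1/144) - 114/190/7 = 77/24 - 114*7/190 = 77/24 - 21/5 = -119/120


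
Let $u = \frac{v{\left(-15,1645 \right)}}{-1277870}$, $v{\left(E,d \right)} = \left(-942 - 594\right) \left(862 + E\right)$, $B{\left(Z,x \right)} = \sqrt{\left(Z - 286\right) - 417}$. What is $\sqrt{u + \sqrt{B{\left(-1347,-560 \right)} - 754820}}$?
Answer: $\frac{\sqrt{3434914560 + 3373867225 \sqrt{5} \sqrt{-150964 + i \sqrt{82}}}}{58085} \approx 20.855 + 20.83 i$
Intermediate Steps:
$B{\left(Z,x \right)} = \sqrt{-703 + Z}$ ($B{\left(Z,x \right)} = \sqrt{\left(-286 + Z\right) - 417} = \sqrt{-703 + Z}$)
$v{\left(E,d \right)} = -1324032 - 1536 E$ ($v{\left(E,d \right)} = - 1536 \left(862 + E\right) = -1324032 - 1536 E$)
$u = \frac{59136}{58085}$ ($u = \frac{-1324032 - -23040}{-1277870} = \left(-1324032 + 23040\right) \left(- \frac{1}{1277870}\right) = \left(-1300992\right) \left(- \frac{1}{1277870}\right) = \frac{59136}{58085} \approx 1.0181$)
$\sqrt{u + \sqrt{B{\left(-1347,-560 \right)} - 754820}} = \sqrt{\frac{59136}{58085} + \sqrt{\sqrt{-703 - 1347} - 754820}} = \sqrt{\frac{59136}{58085} + \sqrt{\sqrt{-2050} - 754820}} = \sqrt{\frac{59136}{58085} + \sqrt{5 i \sqrt{82} - 754820}} = \sqrt{\frac{59136}{58085} + \sqrt{-754820 + 5 i \sqrt{82}}}$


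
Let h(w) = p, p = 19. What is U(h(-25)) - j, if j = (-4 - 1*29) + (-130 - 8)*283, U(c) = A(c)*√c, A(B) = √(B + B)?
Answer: 39087 + 19*√2 ≈ 39114.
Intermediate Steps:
h(w) = 19
A(B) = √2*√B (A(B) = √(2*B) = √2*√B)
U(c) = c*√2 (U(c) = (√2*√c)*√c = c*√2)
j = -39087 (j = (-4 - 29) - 138*283 = -33 - 39054 = -39087)
U(h(-25)) - j = 19*√2 - 1*(-39087) = 19*√2 + 39087 = 39087 + 19*√2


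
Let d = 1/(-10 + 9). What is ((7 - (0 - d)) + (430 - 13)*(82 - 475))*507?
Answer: -83084625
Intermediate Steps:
d = -1 (d = 1/(-1) = -1)
((7 - (0 - d)) + (430 - 13)*(82 - 475))*507 = ((7 - (0 - 1*(-1))) + (430 - 13)*(82 - 475))*507 = ((7 - (0 + 1)) + 417*(-393))*507 = ((7 - 1*1) - 163881)*507 = ((7 - 1) - 163881)*507 = (6 - 163881)*507 = -163875*507 = -83084625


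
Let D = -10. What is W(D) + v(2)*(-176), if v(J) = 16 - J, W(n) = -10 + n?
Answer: -2484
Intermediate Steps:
W(D) + v(2)*(-176) = (-10 - 10) + (16 - 1*2)*(-176) = -20 + (16 - 2)*(-176) = -20 + 14*(-176) = -20 - 2464 = -2484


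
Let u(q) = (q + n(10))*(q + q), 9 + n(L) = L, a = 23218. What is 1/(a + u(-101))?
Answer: 1/43418 ≈ 2.3032e-5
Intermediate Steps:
n(L) = -9 + L
u(q) = 2*q*(1 + q) (u(q) = (q + (-9 + 10))*(q + q) = (q + 1)*(2*q) = (1 + q)*(2*q) = 2*q*(1 + q))
1/(a + u(-101)) = 1/(23218 + 2*(-101)*(1 - 101)) = 1/(23218 + 2*(-101)*(-100)) = 1/(23218 + 20200) = 1/43418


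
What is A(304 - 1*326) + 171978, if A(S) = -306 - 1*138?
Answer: 171534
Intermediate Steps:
A(S) = -444 (A(S) = -306 - 138 = -444)
A(304 - 1*326) + 171978 = -444 + 171978 = 171534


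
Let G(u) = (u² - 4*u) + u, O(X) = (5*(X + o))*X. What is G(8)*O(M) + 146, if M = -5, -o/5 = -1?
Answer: 146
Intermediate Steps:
o = 5 (o = -5*(-1) = 5)
O(X) = X*(25 + 5*X) (O(X) = (5*(X + 5))*X = (5*(5 + X))*X = (25 + 5*X)*X = X*(25 + 5*X))
G(u) = u² - 3*u
G(8)*O(M) + 146 = (8*(-3 + 8))*(5*(-5)*(5 - 5)) + 146 = (8*5)*(5*(-5)*0) + 146 = 40*0 + 146 = 0 + 146 = 146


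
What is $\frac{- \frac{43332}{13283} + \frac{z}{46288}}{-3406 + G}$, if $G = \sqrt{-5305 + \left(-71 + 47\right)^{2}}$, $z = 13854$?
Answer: $\frac{1551202187301}{1783901562624940} + \frac{910864467 i \sqrt{4729}}{3567803125249880} \approx 0.00086956 + 1.7556 \cdot 10^{-5} i$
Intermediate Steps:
$G = i \sqrt{4729}$ ($G = \sqrt{-5305 + \left(-24\right)^{2}} = \sqrt{-5305 + 576} = \sqrt{-4729} = i \sqrt{4729} \approx 68.768 i$)
$\frac{- \frac{43332}{13283} + \frac{z}{46288}}{-3406 + G} = \frac{- \frac{43332}{13283} + \frac{13854}{46288}}{-3406 + i \sqrt{4729}} = \frac{\left(-43332\right) \frac{1}{13283} + 13854 \cdot \frac{1}{46288}}{-3406 + i \sqrt{4729}} = \frac{- \frac{43332}{13283} + \frac{6927}{23144}}{-3406 + i \sqrt{4729}} = - \frac{910864467}{307421752 \left(-3406 + i \sqrt{4729}\right)}$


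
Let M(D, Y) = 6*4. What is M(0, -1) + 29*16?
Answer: 488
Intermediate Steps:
M(D, Y) = 24
M(0, -1) + 29*16 = 24 + 29*16 = 24 + 464 = 488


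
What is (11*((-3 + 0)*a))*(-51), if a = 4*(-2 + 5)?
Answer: 20196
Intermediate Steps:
a = 12 (a = 4*3 = 12)
(11*((-3 + 0)*a))*(-51) = (11*((-3 + 0)*12))*(-51) = (11*(-3*12))*(-51) = (11*(-36))*(-51) = -396*(-51) = 20196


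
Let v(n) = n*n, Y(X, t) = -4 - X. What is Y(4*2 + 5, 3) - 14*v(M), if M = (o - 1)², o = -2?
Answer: -1151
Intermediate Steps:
M = 9 (M = (-2 - 1)² = (-3)² = 9)
v(n) = n²
Y(4*2 + 5, 3) - 14*v(M) = (-4 - (4*2 + 5)) - 14*9² = (-4 - (8 + 5)) - 14*81 = (-4 - 1*13) - 1134 = (-4 - 13) - 1134 = -17 - 1134 = -1151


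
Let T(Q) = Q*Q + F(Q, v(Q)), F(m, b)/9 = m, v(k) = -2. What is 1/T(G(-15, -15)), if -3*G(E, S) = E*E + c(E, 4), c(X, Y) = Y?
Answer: 9/46258 ≈ 0.00019456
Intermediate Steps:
F(m, b) = 9*m
G(E, S) = -4/3 - E²/3 (G(E, S) = -(E*E + 4)/3 = -(E² + 4)/3 = -(4 + E²)/3 = -4/3 - E²/3)
T(Q) = Q² + 9*Q (T(Q) = Q*Q + 9*Q = Q² + 9*Q)
1/T(G(-15, -15)) = 1/((-4/3 - ⅓*(-15)²)*(9 + (-4/3 - ⅓*(-15)²))) = 1/((-4/3 - ⅓*225)*(9 + (-4/3 - ⅓*225))) = 1/((-4/3 - 75)*(9 + (-4/3 - 75))) = 1/(-229*(9 - 229/3)/3) = 1/(-229/3*(-202/3)) = 1/(46258/9) = 9/46258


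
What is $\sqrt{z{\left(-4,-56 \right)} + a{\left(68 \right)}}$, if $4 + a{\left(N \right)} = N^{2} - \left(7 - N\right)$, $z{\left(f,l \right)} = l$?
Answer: $5 \sqrt{185} \approx 68.007$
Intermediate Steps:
$a{\left(N \right)} = -11 + N + N^{2}$ ($a{\left(N \right)} = -4 - \left(7 - N - N^{2}\right) = -4 + \left(N^{2} + \left(-7 + N\right)\right) = -4 + \left(-7 + N + N^{2}\right) = -11 + N + N^{2}$)
$\sqrt{z{\left(-4,-56 \right)} + a{\left(68 \right)}} = \sqrt{-56 + \left(-11 + 68 + 68^{2}\right)} = \sqrt{-56 + \left(-11 + 68 + 4624\right)} = \sqrt{-56 + 4681} = \sqrt{4625} = 5 \sqrt{185}$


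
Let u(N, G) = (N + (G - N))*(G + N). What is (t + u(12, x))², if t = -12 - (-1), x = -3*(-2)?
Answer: 9409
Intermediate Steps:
x = 6
t = -11 (t = -12 - 1*(-1) = -12 + 1 = -11)
u(N, G) = G*(G + N)
(t + u(12, x))² = (-11 + 6*(6 + 12))² = (-11 + 6*18)² = (-11 + 108)² = 97² = 9409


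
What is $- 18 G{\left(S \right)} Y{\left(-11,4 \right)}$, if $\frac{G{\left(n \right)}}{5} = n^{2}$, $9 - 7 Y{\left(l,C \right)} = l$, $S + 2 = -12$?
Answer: $-50400$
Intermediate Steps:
$S = -14$ ($S = -2 - 12 = -14$)
$Y{\left(l,C \right)} = \frac{9}{7} - \frac{l}{7}$
$G{\left(n \right)} = 5 n^{2}$
$- 18 G{\left(S \right)} Y{\left(-11,4 \right)} = - 18 \cdot 5 \left(-14\right)^{2} \left(\frac{9}{7} - - \frac{11}{7}\right) = - 18 \cdot 5 \cdot 196 \left(\frac{9}{7} + \frac{11}{7}\right) = \left(-18\right) 980 \cdot \frac{20}{7} = \left(-17640\right) \frac{20}{7} = -50400$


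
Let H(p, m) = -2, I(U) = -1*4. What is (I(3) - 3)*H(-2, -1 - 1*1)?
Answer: 14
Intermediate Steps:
I(U) = -4
(I(3) - 3)*H(-2, -1 - 1*1) = (-4 - 3)*(-2) = -7*(-2) = 14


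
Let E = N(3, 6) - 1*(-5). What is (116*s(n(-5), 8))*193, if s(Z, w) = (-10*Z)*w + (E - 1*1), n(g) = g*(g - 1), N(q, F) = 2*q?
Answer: -53507320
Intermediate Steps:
n(g) = g*(-1 + g)
E = 11 (E = 2*3 - 1*(-5) = 6 + 5 = 11)
s(Z, w) = 10 - 10*Z*w (s(Z, w) = (-10*Z)*w + (11 - 1*1) = -10*Z*w + (11 - 1) = -10*Z*w + 10 = 10 - 10*Z*w)
(116*s(n(-5), 8))*193 = (116*(10 - 10*(-5*(-1 - 5))*8))*193 = (116*(10 - 10*(-5*(-6))*8))*193 = (116*(10 - 10*30*8))*193 = (116*(10 - 2400))*193 = (116*(-2390))*193 = -277240*193 = -53507320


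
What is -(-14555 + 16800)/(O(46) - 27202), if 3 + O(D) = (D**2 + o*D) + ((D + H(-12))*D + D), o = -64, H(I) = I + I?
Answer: 449/5395 ≈ 0.083225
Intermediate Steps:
H(I) = 2*I
O(D) = -3 + D**2 - 63*D + D*(-24 + D) (O(D) = -3 + ((D**2 - 64*D) + ((D + 2*(-12))*D + D)) = -3 + ((D**2 - 64*D) + ((D - 24)*D + D)) = -3 + ((D**2 - 64*D) + ((-24 + D)*D + D)) = -3 + ((D**2 - 64*D) + (D*(-24 + D) + D)) = -3 + ((D**2 - 64*D) + (D + D*(-24 + D))) = -3 + (D**2 - 63*D + D*(-24 + D)) = -3 + D**2 - 63*D + D*(-24 + D))
-(-14555 + 16800)/(O(46) - 27202) = -(-14555 + 16800)/((-3 - 87*46 + 2*46**2) - 27202) = -2245/((-3 - 4002 + 2*2116) - 27202) = -2245/((-3 - 4002 + 4232) - 27202) = -2245/(227 - 27202) = -2245/(-26975) = -2245*(-1)/26975 = -1*(-449/5395) = 449/5395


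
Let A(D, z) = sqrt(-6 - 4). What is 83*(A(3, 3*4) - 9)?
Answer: -747 + 83*I*sqrt(10) ≈ -747.0 + 262.47*I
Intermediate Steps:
A(D, z) = I*sqrt(10) (A(D, z) = sqrt(-10) = I*sqrt(10))
83*(A(3, 3*4) - 9) = 83*(I*sqrt(10) - 9) = 83*(-9 + I*sqrt(10)) = -747 + 83*I*sqrt(10)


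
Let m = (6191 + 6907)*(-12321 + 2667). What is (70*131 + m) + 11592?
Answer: -126427330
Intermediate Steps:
m = -126448092 (m = 13098*(-9654) = -126448092)
(70*131 + m) + 11592 = (70*131 - 126448092) + 11592 = (9170 - 126448092) + 11592 = -126438922 + 11592 = -126427330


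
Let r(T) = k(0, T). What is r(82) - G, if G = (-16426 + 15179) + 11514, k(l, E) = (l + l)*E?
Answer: -10267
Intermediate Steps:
k(l, E) = 2*E*l (k(l, E) = (2*l)*E = 2*E*l)
G = 10267 (G = -1247 + 11514 = 10267)
r(T) = 0 (r(T) = 2*T*0 = 0)
r(82) - G = 0 - 1*10267 = 0 - 10267 = -10267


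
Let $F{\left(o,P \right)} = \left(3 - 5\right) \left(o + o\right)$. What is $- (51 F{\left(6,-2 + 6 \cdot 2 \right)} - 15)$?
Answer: $1239$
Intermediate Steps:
$F{\left(o,P \right)} = - 4 o$ ($F{\left(o,P \right)} = - 2 \cdot 2 o = - 4 o$)
$- (51 F{\left(6,-2 + 6 \cdot 2 \right)} - 15) = - (51 \left(\left(-4\right) 6\right) - 15) = - (51 \left(-24\right) - 15) = - (-1224 - 15) = \left(-1\right) \left(-1239\right) = 1239$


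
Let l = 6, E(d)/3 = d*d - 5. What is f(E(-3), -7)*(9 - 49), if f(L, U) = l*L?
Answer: -2880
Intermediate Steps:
E(d) = -15 + 3*d**2 (E(d) = 3*(d*d - 5) = 3*(d**2 - 5) = 3*(-5 + d**2) = -15 + 3*d**2)
f(L, U) = 6*L
f(E(-3), -7)*(9 - 49) = (6*(-15 + 3*(-3)**2))*(9 - 49) = (6*(-15 + 3*9))*(-40) = (6*(-15 + 27))*(-40) = (6*12)*(-40) = 72*(-40) = -2880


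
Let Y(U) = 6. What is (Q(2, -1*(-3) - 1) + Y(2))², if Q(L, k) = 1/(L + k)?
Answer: 625/16 ≈ 39.063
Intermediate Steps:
(Q(2, -1*(-3) - 1) + Y(2))² = (1/(2 + (-1*(-3) - 1)) + 6)² = (1/(2 + (3 - 1)) + 6)² = (1/(2 + 2) + 6)² = (1/4 + 6)² = (¼ + 6)² = (25/4)² = 625/16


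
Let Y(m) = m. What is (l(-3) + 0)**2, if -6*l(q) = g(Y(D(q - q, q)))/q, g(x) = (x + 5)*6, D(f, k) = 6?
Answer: 121/9 ≈ 13.444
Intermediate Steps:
g(x) = 30 + 6*x (g(x) = (5 + x)*6 = 30 + 6*x)
l(q) = -11/q (l(q) = -(30 + 6*6)/(6*q) = -(30 + 36)/(6*q) = -11/q)
(l(-3) + 0)**2 = (-11/(-3) + 0)**2 = (-11*(-1/3) + 0)**2 = (11/3 + 0)**2 = (11/3)**2 = 121/9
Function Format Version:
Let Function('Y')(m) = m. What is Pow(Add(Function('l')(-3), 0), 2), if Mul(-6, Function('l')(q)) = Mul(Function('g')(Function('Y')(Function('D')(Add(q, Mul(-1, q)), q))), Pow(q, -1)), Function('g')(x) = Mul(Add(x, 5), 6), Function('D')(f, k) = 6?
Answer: Rational(121, 9) ≈ 13.444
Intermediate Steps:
Function('g')(x) = Add(30, Mul(6, x)) (Function('g')(x) = Mul(Add(5, x), 6) = Add(30, Mul(6, x)))
Function('l')(q) = Mul(-11, Pow(q, -1)) (Function('l')(q) = Mul(Rational(-1, 6), Mul(Add(30, Mul(6, 6)), Pow(q, -1))) = Mul(Rational(-1, 6), Mul(Add(30, 36), Pow(q, -1))) = Mul(Rational(-1, 6), Mul(66, Pow(q, -1))) = Mul(-11, Pow(q, -1)))
Pow(Add(Function('l')(-3), 0), 2) = Pow(Add(Mul(-11, Pow(-3, -1)), 0), 2) = Pow(Add(Mul(-11, Rational(-1, 3)), 0), 2) = Pow(Add(Rational(11, 3), 0), 2) = Pow(Rational(11, 3), 2) = Rational(121, 9)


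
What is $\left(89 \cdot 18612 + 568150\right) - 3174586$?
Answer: $-949968$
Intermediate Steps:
$\left(89 \cdot 18612 + 568150\right) - 3174586 = \left(1656468 + 568150\right) - 3174586 = 2224618 - 3174586 = -949968$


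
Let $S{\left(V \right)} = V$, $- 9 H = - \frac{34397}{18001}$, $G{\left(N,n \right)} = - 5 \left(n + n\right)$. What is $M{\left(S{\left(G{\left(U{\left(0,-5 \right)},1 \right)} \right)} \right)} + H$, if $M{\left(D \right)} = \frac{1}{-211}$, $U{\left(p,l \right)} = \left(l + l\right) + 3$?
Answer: $\frac{7095758}{34183899} \approx 0.20758$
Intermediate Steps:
$U{\left(p,l \right)} = 3 + 2 l$ ($U{\left(p,l \right)} = 2 l + 3 = 3 + 2 l$)
$G{\left(N,n \right)} = - 10 n$ ($G{\left(N,n \right)} = - 5 \cdot 2 n = - 10 n$)
$H = \frac{34397}{162009}$ ($H = - \frac{\left(-34397\right) \frac{1}{18001}}{9} = \left(- \frac{1}{9}\right) \left(- \frac{34397}{18001}\right) = \frac{34397}{162009} \approx 0.21232$)
$M{\left(D \right)} = - \frac{1}{211}$
$M{\left(S{\left(G{\left(U{\left(0,-5 \right)},1 \right)} \right)} \right)} + H = - \frac{1}{211} + \frac{34397}{162009} = \frac{7095758}{34183899}$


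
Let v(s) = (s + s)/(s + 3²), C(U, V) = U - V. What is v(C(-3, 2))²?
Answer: 25/4 ≈ 6.2500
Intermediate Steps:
v(s) = 2*s/(9 + s) (v(s) = (2*s)/(s + 9) = (2*s)/(9 + s) = 2*s/(9 + s))
v(C(-3, 2))² = (2*(-3 - 1*2)/(9 + (-3 - 1*2)))² = (2*(-3 - 2)/(9 + (-3 - 2)))² = (2*(-5)/(9 - 5))² = (2*(-5)/4)² = (2*(-5)*(¼))² = (-5/2)² = 25/4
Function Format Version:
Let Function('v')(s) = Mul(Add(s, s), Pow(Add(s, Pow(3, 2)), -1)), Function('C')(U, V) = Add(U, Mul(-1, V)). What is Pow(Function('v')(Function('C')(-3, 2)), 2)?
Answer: Rational(25, 4) ≈ 6.2500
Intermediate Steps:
Function('v')(s) = Mul(2, s, Pow(Add(9, s), -1)) (Function('v')(s) = Mul(Mul(2, s), Pow(Add(s, 9), -1)) = Mul(Mul(2, s), Pow(Add(9, s), -1)) = Mul(2, s, Pow(Add(9, s), -1)))
Pow(Function('v')(Function('C')(-3, 2)), 2) = Pow(Mul(2, Add(-3, Mul(-1, 2)), Pow(Add(9, Add(-3, Mul(-1, 2))), -1)), 2) = Pow(Mul(2, Add(-3, -2), Pow(Add(9, Add(-3, -2)), -1)), 2) = Pow(Mul(2, -5, Pow(Add(9, -5), -1)), 2) = Pow(Mul(2, -5, Pow(4, -1)), 2) = Pow(Mul(2, -5, Rational(1, 4)), 2) = Pow(Rational(-5, 2), 2) = Rational(25, 4)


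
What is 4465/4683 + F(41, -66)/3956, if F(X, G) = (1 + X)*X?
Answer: 12863833/9262974 ≈ 1.3887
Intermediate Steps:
F(X, G) = X*(1 + X)
4465/4683 + F(41, -66)/3956 = 4465/4683 + (41*(1 + 41))/3956 = 4465*(1/4683) + (41*42)*(1/3956) = 4465/4683 + 1722*(1/3956) = 4465/4683 + 861/1978 = 12863833/9262974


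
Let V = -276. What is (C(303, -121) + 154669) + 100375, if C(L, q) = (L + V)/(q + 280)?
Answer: 13517341/53 ≈ 2.5504e+5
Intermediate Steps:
C(L, q) = (-276 + L)/(280 + q) (C(L, q) = (L - 276)/(q + 280) = (-276 + L)/(280 + q))
(C(303, -121) + 154669) + 100375 = ((-276 + 303)/(280 - 121) + 154669) + 100375 = (27/159 + 154669) + 100375 = ((1/159)*27 + 154669) + 100375 = (9/53 + 154669) + 100375 = 8197466/53 + 100375 = 13517341/53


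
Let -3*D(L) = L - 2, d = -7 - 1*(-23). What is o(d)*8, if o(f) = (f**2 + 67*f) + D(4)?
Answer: 31856/3 ≈ 10619.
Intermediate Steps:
d = 16 (d = -7 + 23 = 16)
D(L) = 2/3 - L/3 (D(L) = -(L - 2)/3 = -(-2 + L)/3 = 2/3 - L/3)
o(f) = -2/3 + f**2 + 67*f (o(f) = (f**2 + 67*f) + (2/3 - 1/3*4) = (f**2 + 67*f) + (2/3 - 4/3) = (f**2 + 67*f) - 2/3 = -2/3 + f**2 + 67*f)
o(d)*8 = (-2/3 + 16**2 + 67*16)*8 = (-2/3 + 256 + 1072)*8 = (3982/3)*8 = 31856/3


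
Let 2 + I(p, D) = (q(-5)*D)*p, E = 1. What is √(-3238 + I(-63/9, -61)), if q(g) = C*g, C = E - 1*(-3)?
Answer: 2*I*√2945 ≈ 108.54*I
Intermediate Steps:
C = 4 (C = 1 - 1*(-3) = 1 + 3 = 4)
q(g) = 4*g
I(p, D) = -2 - 20*D*p (I(p, D) = -2 + ((4*(-5))*D)*p = -2 + (-20*D)*p = -2 - 20*D*p)
√(-3238 + I(-63/9, -61)) = √(-3238 + (-2 - 20*(-61)*(-63/9))) = √(-3238 + (-2 - 20*(-61)*(-63*⅑))) = √(-3238 + (-2 - 20*(-61)*(-7))) = √(-3238 + (-2 - 8540)) = √(-3238 - 8542) = √(-11780) = 2*I*√2945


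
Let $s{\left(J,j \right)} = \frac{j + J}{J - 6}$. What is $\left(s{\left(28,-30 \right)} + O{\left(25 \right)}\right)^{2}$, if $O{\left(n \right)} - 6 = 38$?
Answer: $\frac{233289}{121} \approx 1928.0$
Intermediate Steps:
$s{\left(J,j \right)} = \frac{J + j}{-6 + J}$
$O{\left(n \right)} = 44$ ($O{\left(n \right)} = 6 + 38 = 44$)
$\left(s{\left(28,-30 \right)} + O{\left(25 \right)}\right)^{2} = \left(\frac{28 - 30}{-6 + 28} + 44\right)^{2} = \left(\frac{1}{22} \left(-2\right) + 44\right)^{2} = \left(- \frac{1}{11} + 44\right)^{2} = \left(\frac{483}{11}\right)^{2} = \frac{233289}{121}$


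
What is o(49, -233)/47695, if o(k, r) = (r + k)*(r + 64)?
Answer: 31096/47695 ≈ 0.65198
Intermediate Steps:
o(k, r) = (64 + r)*(k + r) (o(k, r) = (k + r)*(64 + r) = (64 + r)*(k + r))
o(49, -233)/47695 = ((-233)² + 64*49 + 64*(-233) + 49*(-233))/47695 = (54289 + 3136 - 14912 - 11417)*(1/47695) = 31096*(1/47695) = 31096/47695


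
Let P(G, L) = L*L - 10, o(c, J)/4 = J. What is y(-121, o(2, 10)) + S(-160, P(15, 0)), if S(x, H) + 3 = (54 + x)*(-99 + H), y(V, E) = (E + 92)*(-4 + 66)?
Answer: 19735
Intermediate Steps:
o(c, J) = 4*J
y(V, E) = 5704 + 62*E (y(V, E) = (92 + E)*62 = 5704 + 62*E)
P(G, L) = -10 + L² (P(G, L) = L² - 10 = -10 + L²)
S(x, H) = -3 + (-99 + H)*(54 + x) (S(x, H) = -3 + (54 + x)*(-99 + H) = -3 + (-99 + H)*(54 + x))
y(-121, o(2, 10)) + S(-160, P(15, 0)) = (5704 + 62*(4*10)) + (-5349 - 99*(-160) + 54*(-10 + 0²) + (-10 + 0²)*(-160)) = (5704 + 62*40) + (-5349 + 15840 + 54*(-10 + 0) + (-10 + 0)*(-160)) = (5704 + 2480) + (-5349 + 15840 + 54*(-10) - 10*(-160)) = 8184 + (-5349 + 15840 - 540 + 1600) = 8184 + 11551 = 19735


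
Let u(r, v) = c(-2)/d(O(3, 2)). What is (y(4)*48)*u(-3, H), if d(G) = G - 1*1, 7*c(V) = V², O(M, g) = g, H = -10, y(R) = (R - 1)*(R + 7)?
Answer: 6336/7 ≈ 905.14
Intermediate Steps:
y(R) = (-1 + R)*(7 + R)
c(V) = V²/7
d(G) = -1 + G (d(G) = G - 1 = -1 + G)
u(r, v) = 4/7 (u(r, v) = ((⅐)*(-2)²)/(-1 + 2) = ((⅐)*4)/1 = (4/7)*1 = 4/7)
(y(4)*48)*u(-3, H) = ((-7 + 4² + 6*4)*48)*(4/7) = ((-7 + 16 + 24)*48)*(4/7) = (33*48)*(4/7) = 1584*(4/7) = 6336/7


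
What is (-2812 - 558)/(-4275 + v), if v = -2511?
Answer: 1685/3393 ≈ 0.49661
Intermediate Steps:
(-2812 - 558)/(-4275 + v) = (-2812 - 558)/(-4275 - 2511) = -3370/(-6786) = -3370*(-1/6786) = 1685/3393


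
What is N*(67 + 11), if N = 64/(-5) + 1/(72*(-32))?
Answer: -1916993/1920 ≈ -998.43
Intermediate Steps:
N = -147461/11520 (N = 64*(-1/5) + (1/72)*(-1/32) = -64/5 - 1/2304 = -147461/11520 ≈ -12.800)
N*(67 + 11) = -147461*(67 + 11)/11520 = -147461/11520*78 = -1916993/1920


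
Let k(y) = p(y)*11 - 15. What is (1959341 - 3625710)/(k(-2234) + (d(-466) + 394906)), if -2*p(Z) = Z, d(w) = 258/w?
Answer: -388263977/94872345 ≈ -4.0925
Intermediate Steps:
p(Z) = -Z/2
k(y) = -15 - 11*y/2 (k(y) = -y/2*11 - 15 = -11*y/2 - 15 = -15 - 11*y/2)
(1959341 - 3625710)/(k(-2234) + (d(-466) + 394906)) = (1959341 - 3625710)/((-15 - 11/2*(-2234)) + (258/(-466) + 394906)) = -1666369/((-15 + 12287) + (258*(-1/466) + 394906)) = -1666369/(12272 + (-129/233 + 394906)) = -1666369/(12272 + 92012969/233) = -1666369/94872345/233 = -1666369*233/94872345 = -388263977/94872345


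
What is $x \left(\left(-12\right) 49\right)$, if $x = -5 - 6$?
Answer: $6468$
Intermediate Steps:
$x = -11$ ($x = -5 - 6 = -11$)
$x \left(\left(-12\right) 49\right) = - 11 \left(\left(-12\right) 49\right) = \left(-11\right) \left(-588\right) = 6468$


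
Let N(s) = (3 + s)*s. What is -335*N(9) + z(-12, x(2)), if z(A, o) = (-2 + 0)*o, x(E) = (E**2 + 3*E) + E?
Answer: -36204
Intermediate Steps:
x(E) = E**2 + 4*E
z(A, o) = -2*o
N(s) = s*(3 + s)
-335*N(9) + z(-12, x(2)) = -3015*(3 + 9) - 4*(4 + 2) = -3015*12 - 4*6 = -335*108 - 2*12 = -36180 - 24 = -36204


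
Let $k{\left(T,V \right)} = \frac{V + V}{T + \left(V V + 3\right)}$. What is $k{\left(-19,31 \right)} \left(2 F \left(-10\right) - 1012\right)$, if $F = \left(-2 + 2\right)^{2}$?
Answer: $- \frac{62744}{945} \approx -66.396$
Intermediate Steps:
$F = 0$ ($F = 0^{2} = 0$)
$k{\left(T,V \right)} = \frac{2 V}{3 + T + V^{2}}$ ($k{\left(T,V \right)} = \frac{2 V}{T + \left(V^{2} + 3\right)} = \frac{2 V}{T + \left(3 + V^{2}\right)} = \frac{2 V}{3 + T + V^{2}}$)
$k{\left(-19,31 \right)} \left(2 F \left(-10\right) - 1012\right) = 2 \cdot 31 \frac{1}{3 - 19 + 31^{2}} \left(2 \cdot 0 \left(-10\right) - 1012\right) = 2 \cdot 31 \frac{1}{3 - 19 + 961} \left(0 \left(-10\right) - 1012\right) = 2 \cdot 31 \cdot \frac{1}{945} \left(0 - 1012\right) = 2 \cdot 31 \cdot \frac{1}{945} \left(-1012\right) = \frac{62}{945} \left(-1012\right) = - \frac{62744}{945}$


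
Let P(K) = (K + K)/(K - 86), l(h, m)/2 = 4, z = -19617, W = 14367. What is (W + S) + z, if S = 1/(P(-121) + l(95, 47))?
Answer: -9964293/1898 ≈ -5249.9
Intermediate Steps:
l(h, m) = 8 (l(h, m) = 2*4 = 8)
P(K) = 2*K/(-86 + K) (P(K) = (2*K)/(-86 + K) = 2*K/(-86 + K))
S = 207/1898 (S = 1/(2*(-121)/(-86 - 121) + 8) = 1/(2*(-121)/(-207) + 8) = 1/(2*(-121)*(-1/207) + 8) = 1/(242/207 + 8) = 1/(1898/207) = 207/1898 ≈ 0.10906)
(W + S) + z = (14367 + 207/1898) - 19617 = 27268773/1898 - 19617 = -9964293/1898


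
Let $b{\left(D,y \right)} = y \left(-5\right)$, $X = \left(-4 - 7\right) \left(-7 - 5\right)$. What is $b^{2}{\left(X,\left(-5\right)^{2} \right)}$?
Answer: $15625$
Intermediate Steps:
$X = 132$ ($X = \left(-11\right) \left(-12\right) = 132$)
$b{\left(D,y \right)} = - 5 y$
$b^{2}{\left(X,\left(-5\right)^{2} \right)} = \left(- 5 \left(-5\right)^{2}\right)^{2} = \left(\left(-5\right) 25\right)^{2} = \left(-125\right)^{2} = 15625$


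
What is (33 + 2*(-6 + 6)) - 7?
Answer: 26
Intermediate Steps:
(33 + 2*(-6 + 6)) - 7 = (33 + 2*0) - 7 = (33 + 0) - 7 = 33 - 7 = 26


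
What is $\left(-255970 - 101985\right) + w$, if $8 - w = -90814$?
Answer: $-267133$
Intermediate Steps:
$w = 90822$ ($w = 8 - -90814 = 8 + 90814 = 90822$)
$\left(-255970 - 101985\right) + w = \left(-255970 - 101985\right) + 90822 = -357955 + 90822 = -267133$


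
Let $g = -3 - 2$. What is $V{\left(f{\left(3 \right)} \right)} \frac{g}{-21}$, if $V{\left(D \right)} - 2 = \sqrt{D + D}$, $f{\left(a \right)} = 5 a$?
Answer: $\frac{10}{21} + \frac{5 \sqrt{30}}{21} \approx 1.7803$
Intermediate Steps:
$V{\left(D \right)} = 2 + \sqrt{2} \sqrt{D}$ ($V{\left(D \right)} = 2 + \sqrt{D + D} = 2 + \sqrt{2 D} = 2 + \sqrt{2} \sqrt{D}$)
$g = -5$
$V{\left(f{\left(3 \right)} \right)} \frac{g}{-21} = \left(2 + \sqrt{2} \sqrt{5 \cdot 3}\right) \left(- \frac{5}{-21}\right) = \left(2 + \sqrt{2} \sqrt{15}\right) \left(\left(-5\right) \left(- \frac{1}{21}\right)\right) = \left(2 + \sqrt{30}\right) \frac{5}{21} = \frac{10}{21} + \frac{5 \sqrt{30}}{21}$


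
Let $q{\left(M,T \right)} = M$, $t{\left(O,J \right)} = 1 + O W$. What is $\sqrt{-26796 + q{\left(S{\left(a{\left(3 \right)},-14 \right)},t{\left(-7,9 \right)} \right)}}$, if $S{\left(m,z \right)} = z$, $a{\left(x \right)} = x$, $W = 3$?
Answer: $i \sqrt{26810} \approx 163.74 i$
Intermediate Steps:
$t{\left(O,J \right)} = 1 + 3 O$ ($t{\left(O,J \right)} = 1 + O 3 = 1 + 3 O$)
$\sqrt{-26796 + q{\left(S{\left(a{\left(3 \right)},-14 \right)},t{\left(-7,9 \right)} \right)}} = \sqrt{-26796 - 14} = \sqrt{-26810} = i \sqrt{26810}$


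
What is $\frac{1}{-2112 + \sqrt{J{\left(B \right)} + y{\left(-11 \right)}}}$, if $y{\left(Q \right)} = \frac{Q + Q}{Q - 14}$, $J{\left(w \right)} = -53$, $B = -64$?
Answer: $- \frac{52800}{111514903} - \frac{5 i \sqrt{1303}}{111514903} \approx -0.00047348 - 1.6185 \cdot 10^{-6} i$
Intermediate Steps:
$y{\left(Q \right)} = \frac{2 Q}{-14 + Q}$
$\frac{1}{-2112 + \sqrt{J{\left(B \right)} + y{\left(-11 \right)}}} = \frac{1}{-2112 + \sqrt{-53 + 2 \left(-11\right) \frac{1}{-14 - 11}}} = \frac{1}{-2112 + \sqrt{-53 + 2 \left(-11\right) \frac{1}{-25}}} = \frac{1}{-2112 + \sqrt{-53 + 2 \left(-11\right) \left(- \frac{1}{25}\right)}} = \frac{1}{-2112 + \sqrt{-53 + \frac{22}{25}}} = \frac{1}{-2112 + \sqrt{- \frac{1303}{25}}} = \frac{1}{-2112 + \frac{i \sqrt{1303}}{5}}$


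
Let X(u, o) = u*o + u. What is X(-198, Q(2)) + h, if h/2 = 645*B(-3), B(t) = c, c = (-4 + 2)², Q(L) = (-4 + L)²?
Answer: 4170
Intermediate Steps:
X(u, o) = u + o*u (X(u, o) = o*u + u = u + o*u)
c = 4 (c = (-2)² = 4)
B(t) = 4
h = 5160 (h = 2*(645*4) = 2*2580 = 5160)
X(-198, Q(2)) + h = -198*(1 + (-4 + 2)²) + 5160 = -198*(1 + (-2)²) + 5160 = -198*(1 + 4) + 5160 = -198*5 + 5160 = -990 + 5160 = 4170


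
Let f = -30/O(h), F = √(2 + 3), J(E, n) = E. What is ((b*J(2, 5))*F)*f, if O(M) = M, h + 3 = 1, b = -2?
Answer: -60*√5 ≈ -134.16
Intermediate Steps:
h = -2 (h = -3 + 1 = -2)
F = √5 ≈ 2.2361
f = 15 (f = -30/(-2) = -30*(-½) = 15)
((b*J(2, 5))*F)*f = ((-2*2)*√5)*15 = -4*√5*15 = -60*√5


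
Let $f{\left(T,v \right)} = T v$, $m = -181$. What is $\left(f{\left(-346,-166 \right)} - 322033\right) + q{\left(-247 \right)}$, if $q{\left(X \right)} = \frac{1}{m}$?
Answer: $- \frac{47892058}{181} \approx -2.646 \cdot 10^{5}$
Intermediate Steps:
$q{\left(X \right)} = - \frac{1}{181}$ ($q{\left(X \right)} = \frac{1}{-181} = - \frac{1}{181}$)
$\left(f{\left(-346,-166 \right)} - 322033\right) + q{\left(-247 \right)} = \left(\left(-346\right) \left(-166\right) - 322033\right) - \frac{1}{181} = \left(57436 - 322033\right) - \frac{1}{181} = -264597 - \frac{1}{181} = - \frac{47892058}{181}$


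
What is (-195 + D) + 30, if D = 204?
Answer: 39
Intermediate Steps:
(-195 + D) + 30 = (-195 + 204) + 30 = 9 + 30 = 39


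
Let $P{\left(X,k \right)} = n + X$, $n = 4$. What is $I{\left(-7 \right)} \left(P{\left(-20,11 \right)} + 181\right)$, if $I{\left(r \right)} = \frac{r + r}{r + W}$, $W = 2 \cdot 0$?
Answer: $330$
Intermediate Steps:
$P{\left(X,k \right)} = 4 + X$
$W = 0$
$I{\left(r \right)} = 2$ ($I{\left(r \right)} = \frac{r + r}{r + 0} = \frac{2 r}{r} = 2$)
$I{\left(-7 \right)} \left(P{\left(-20,11 \right)} + 181\right) = 2 \left(\left(4 - 20\right) + 181\right) = 2 \left(-16 + 181\right) = 2 \cdot 165 = 330$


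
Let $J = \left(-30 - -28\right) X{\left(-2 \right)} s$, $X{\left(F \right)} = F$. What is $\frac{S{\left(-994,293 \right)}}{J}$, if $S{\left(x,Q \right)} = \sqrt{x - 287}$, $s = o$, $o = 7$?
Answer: $\frac{i \sqrt{1281}}{28} \approx 1.2783 i$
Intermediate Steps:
$s = 7$
$S{\left(x,Q \right)} = \sqrt{-287 + x}$
$J = 28$ ($J = \left(-30 - -28\right) \left(-2\right) 7 = \left(-30 + 28\right) \left(-2\right) 7 = \left(-2\right) \left(-2\right) 7 = 4 \cdot 7 = 28$)
$\frac{S{\left(-994,293 \right)}}{J} = \frac{\sqrt{-287 - 994}}{28} = \sqrt{-1281} \cdot \frac{1}{28} = i \sqrt{1281} \cdot \frac{1}{28} = \frac{i \sqrt{1281}}{28}$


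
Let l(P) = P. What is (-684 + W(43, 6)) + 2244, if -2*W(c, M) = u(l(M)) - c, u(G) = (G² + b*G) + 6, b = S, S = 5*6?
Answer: 2941/2 ≈ 1470.5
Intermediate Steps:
S = 30
b = 30
u(G) = 6 + G² + 30*G (u(G) = (G² + 30*G) + 6 = 6 + G² + 30*G)
W(c, M) = -3 + c/2 - 15*M - M²/2 (W(c, M) = -((6 + M² + 30*M) - c)/2 = -(6 + M² - c + 30*M)/2 = -3 + c/2 - 15*M - M²/2)
(-684 + W(43, 6)) + 2244 = (-684 + (-3 + (½)*43 - 15*6 - ½*6²)) + 2244 = (-684 + (-3 + 43/2 - 90 - ½*36)) + 2244 = (-684 + (-3 + 43/2 - 90 - 18)) + 2244 = (-684 - 179/2) + 2244 = -1547/2 + 2244 = 2941/2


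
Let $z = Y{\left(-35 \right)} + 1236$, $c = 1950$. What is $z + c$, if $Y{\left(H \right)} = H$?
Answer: $3151$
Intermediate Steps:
$z = 1201$ ($z = -35 + 1236 = 1201$)
$z + c = 1201 + 1950 = 3151$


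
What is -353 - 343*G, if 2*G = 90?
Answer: -15788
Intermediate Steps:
G = 45 (G = (½)*90 = 45)
-353 - 343*G = -353 - 343*45 = -353 - 15435 = -15788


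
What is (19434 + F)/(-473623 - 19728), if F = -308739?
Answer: 289305/493351 ≈ 0.58641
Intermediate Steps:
(19434 + F)/(-473623 - 19728) = (19434 - 308739)/(-473623 - 19728) = -289305/(-493351) = -289305*(-1/493351) = 289305/493351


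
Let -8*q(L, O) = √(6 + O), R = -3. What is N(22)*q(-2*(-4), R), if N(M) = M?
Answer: -11*√3/4 ≈ -4.7631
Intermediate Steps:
q(L, O) = -√(6 + O)/8
N(22)*q(-2*(-4), R) = 22*(-√(6 - 3)/8) = 22*(-√3/8) = -11*√3/4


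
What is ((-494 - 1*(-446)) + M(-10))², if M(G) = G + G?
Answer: 4624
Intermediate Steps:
M(G) = 2*G
((-494 - 1*(-446)) + M(-10))² = ((-494 - 1*(-446)) + 2*(-10))² = ((-494 + 446) - 20)² = (-48 - 20)² = (-68)² = 4624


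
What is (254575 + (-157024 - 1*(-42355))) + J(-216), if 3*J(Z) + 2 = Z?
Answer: 419500/3 ≈ 1.3983e+5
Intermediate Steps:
J(Z) = -⅔ + Z/3
(254575 + (-157024 - 1*(-42355))) + J(-216) = (254575 + (-157024 - 1*(-42355))) + (-⅔ + (⅓)*(-216)) = (254575 + (-157024 + 42355)) + (-⅔ - 72) = (254575 - 114669) - 218/3 = 139906 - 218/3 = 419500/3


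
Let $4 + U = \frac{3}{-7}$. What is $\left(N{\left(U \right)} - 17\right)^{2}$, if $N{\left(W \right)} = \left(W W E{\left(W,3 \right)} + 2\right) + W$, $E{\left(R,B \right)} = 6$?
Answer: $\frac{23174596}{2401} \approx 9652.1$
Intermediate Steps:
$U = - \frac{31}{7}$ ($U = -4 + \frac{3}{-7} = -4 + 3 \left(- \frac{1}{7}\right) = -4 - \frac{3}{7} = - \frac{31}{7} \approx -4.4286$)
$N{\left(W \right)} = 2 + W + 6 W^{2}$ ($N{\left(W \right)} = \left(W W 6 + 2\right) + W = \left(W^{2} \cdot 6 + 2\right) + W = \left(6 W^{2} + 2\right) + W = \left(2 + 6 W^{2}\right) + W = 2 + W + 6 W^{2}$)
$\left(N{\left(U \right)} - 17\right)^{2} = \left(\left(2 - \frac{31}{7} + 6 \left(- \frac{31}{7}\right)^{2}\right) - 17\right)^{2} = \left(\left(2 - \frac{31}{7} + 6 \cdot \frac{961}{49}\right) - 17\right)^{2} = \left(\left(2 - \frac{31}{7} + \frac{5766}{49}\right) - 17\right)^{2} = \left(\frac{5647}{49} - 17\right)^{2} = \left(\frac{4814}{49}\right)^{2} = \frac{23174596}{2401}$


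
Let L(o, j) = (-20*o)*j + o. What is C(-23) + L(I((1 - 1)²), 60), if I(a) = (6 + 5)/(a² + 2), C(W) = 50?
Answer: -13089/2 ≈ -6544.5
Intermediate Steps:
I(a) = 11/(2 + a²)
L(o, j) = o - 20*j*o (L(o, j) = -20*j*o + o = o - 20*j*o)
C(-23) + L(I((1 - 1)²), 60) = 50 + (11/(2 + ((1 - 1)²)²))*(1 - 20*60) = 50 + (11/(2 + (0²)²))*(1 - 1200) = 50 + (11/(2 + 0²))*(-1199) = 50 + (11/(2 + 0))*(-1199) = 50 + (11/2)*(-1199) = 50 - 13189/2 = -13089/2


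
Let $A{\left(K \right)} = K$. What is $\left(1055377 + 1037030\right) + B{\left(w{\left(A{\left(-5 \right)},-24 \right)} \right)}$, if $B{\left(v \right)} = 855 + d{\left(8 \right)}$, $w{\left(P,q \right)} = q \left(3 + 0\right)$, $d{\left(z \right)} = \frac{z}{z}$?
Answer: $2093263$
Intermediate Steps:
$d{\left(z \right)} = 1$
$w{\left(P,q \right)} = 3 q$ ($w{\left(P,q \right)} = q 3 = 3 q$)
$B{\left(v \right)} = 856$ ($B{\left(v \right)} = 855 + 1 = 856$)
$\left(1055377 + 1037030\right) + B{\left(w{\left(A{\left(-5 \right)},-24 \right)} \right)} = \left(1055377 + 1037030\right) + 856 = 2092407 + 856 = 2093263$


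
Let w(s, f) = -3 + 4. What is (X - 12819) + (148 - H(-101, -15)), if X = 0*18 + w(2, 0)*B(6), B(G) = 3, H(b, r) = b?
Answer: -12567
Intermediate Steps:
w(s, f) = 1
X = 3 (X = 0*18 + 1*3 = 0 + 3 = 3)
(X - 12819) + (148 - H(-101, -15)) = (3 - 12819) + (148 - 1*(-101)) = -12816 + (148 + 101) = -12816 + 249 = -12567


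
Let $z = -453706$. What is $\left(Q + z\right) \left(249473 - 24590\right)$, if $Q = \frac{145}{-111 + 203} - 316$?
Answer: $- \frac{9393335699157}{92} \approx -1.021 \cdot 10^{11}$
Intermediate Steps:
$Q = - \frac{28927}{92}$ ($Q = \frac{145}{92} - 316 = - \frac{28927}{92} \approx -314.42$)
$\left(Q + z\right) \left(249473 - 24590\right) = \left(- \frac{28927}{92} - 453706\right) \left(249473 - 24590\right) = \left(- \frac{41769879}{92}\right) 224883 = - \frac{9393335699157}{92}$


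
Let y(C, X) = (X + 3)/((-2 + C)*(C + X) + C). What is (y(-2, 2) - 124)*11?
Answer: -2783/2 ≈ -1391.5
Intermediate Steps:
y(C, X) = (3 + X)/(C + (-2 + C)*(C + X))
(y(-2, 2) - 124)*11 = ((3 + 2)/((-2)² - 1*(-2) - 2*2 - 2*2) - 124)*11 = (5/(4 + 2 - 4 - 4) - 124)*11 = (5/(-2) - 124)*11 = (-½*5 - 124)*11 = (-5/2 - 124)*11 = -253/2*11 = -2783/2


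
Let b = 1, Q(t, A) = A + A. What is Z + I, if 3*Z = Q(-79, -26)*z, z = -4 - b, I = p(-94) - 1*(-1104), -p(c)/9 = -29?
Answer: 4355/3 ≈ 1451.7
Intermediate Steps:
p(c) = 261 (p(c) = -9*(-29) = 261)
Q(t, A) = 2*A
I = 1365 (I = 261 - 1*(-1104) = 261 + 1104 = 1365)
z = -5 (z = -4 - 1*1 = -4 - 1 = -5)
Z = 260/3 (Z = ((2*(-26))*(-5))/3 = (-52*(-5))/3 = (⅓)*260 = 260/3 ≈ 86.667)
Z + I = 260/3 + 1365 = 4355/3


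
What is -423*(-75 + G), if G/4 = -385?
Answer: 683145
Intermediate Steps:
G = -1540 (G = 4*(-385) = -1540)
-423*(-75 + G) = -423*(-75 - 1540) = -423*(-1615) = 683145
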